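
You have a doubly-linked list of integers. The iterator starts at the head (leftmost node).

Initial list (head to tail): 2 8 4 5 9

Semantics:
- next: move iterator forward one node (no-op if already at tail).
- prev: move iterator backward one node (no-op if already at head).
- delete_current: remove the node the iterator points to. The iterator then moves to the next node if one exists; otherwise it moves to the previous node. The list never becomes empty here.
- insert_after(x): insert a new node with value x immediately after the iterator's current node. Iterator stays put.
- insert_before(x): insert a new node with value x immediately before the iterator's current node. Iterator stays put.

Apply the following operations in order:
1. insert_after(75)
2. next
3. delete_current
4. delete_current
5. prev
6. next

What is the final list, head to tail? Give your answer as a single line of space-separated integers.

Answer: 2 4 5 9

Derivation:
After 1 (insert_after(75)): list=[2, 75, 8, 4, 5, 9] cursor@2
After 2 (next): list=[2, 75, 8, 4, 5, 9] cursor@75
After 3 (delete_current): list=[2, 8, 4, 5, 9] cursor@8
After 4 (delete_current): list=[2, 4, 5, 9] cursor@4
After 5 (prev): list=[2, 4, 5, 9] cursor@2
After 6 (next): list=[2, 4, 5, 9] cursor@4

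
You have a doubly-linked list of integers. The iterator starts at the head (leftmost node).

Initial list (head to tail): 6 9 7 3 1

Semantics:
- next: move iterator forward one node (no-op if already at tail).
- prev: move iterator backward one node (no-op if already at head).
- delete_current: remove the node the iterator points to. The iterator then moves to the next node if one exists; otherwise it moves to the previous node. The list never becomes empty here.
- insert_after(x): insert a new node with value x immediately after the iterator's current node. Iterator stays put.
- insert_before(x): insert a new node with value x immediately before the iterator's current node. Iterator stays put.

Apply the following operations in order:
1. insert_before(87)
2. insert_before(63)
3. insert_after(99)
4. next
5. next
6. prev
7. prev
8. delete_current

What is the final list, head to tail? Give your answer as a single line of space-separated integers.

Answer: 87 63 99 9 7 3 1

Derivation:
After 1 (insert_before(87)): list=[87, 6, 9, 7, 3, 1] cursor@6
After 2 (insert_before(63)): list=[87, 63, 6, 9, 7, 3, 1] cursor@6
After 3 (insert_after(99)): list=[87, 63, 6, 99, 9, 7, 3, 1] cursor@6
After 4 (next): list=[87, 63, 6, 99, 9, 7, 3, 1] cursor@99
After 5 (next): list=[87, 63, 6, 99, 9, 7, 3, 1] cursor@9
After 6 (prev): list=[87, 63, 6, 99, 9, 7, 3, 1] cursor@99
After 7 (prev): list=[87, 63, 6, 99, 9, 7, 3, 1] cursor@6
After 8 (delete_current): list=[87, 63, 99, 9, 7, 3, 1] cursor@99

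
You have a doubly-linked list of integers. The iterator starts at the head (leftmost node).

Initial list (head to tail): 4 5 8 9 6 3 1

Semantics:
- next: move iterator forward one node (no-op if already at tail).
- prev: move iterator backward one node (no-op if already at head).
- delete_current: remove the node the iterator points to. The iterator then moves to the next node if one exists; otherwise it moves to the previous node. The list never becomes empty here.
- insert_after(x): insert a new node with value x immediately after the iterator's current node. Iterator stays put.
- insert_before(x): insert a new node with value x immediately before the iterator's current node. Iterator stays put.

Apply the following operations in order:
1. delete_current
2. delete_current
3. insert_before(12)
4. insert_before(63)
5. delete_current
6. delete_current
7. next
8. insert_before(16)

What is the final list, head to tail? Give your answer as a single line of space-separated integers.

Answer: 12 63 6 16 3 1

Derivation:
After 1 (delete_current): list=[5, 8, 9, 6, 3, 1] cursor@5
After 2 (delete_current): list=[8, 9, 6, 3, 1] cursor@8
After 3 (insert_before(12)): list=[12, 8, 9, 6, 3, 1] cursor@8
After 4 (insert_before(63)): list=[12, 63, 8, 9, 6, 3, 1] cursor@8
After 5 (delete_current): list=[12, 63, 9, 6, 3, 1] cursor@9
After 6 (delete_current): list=[12, 63, 6, 3, 1] cursor@6
After 7 (next): list=[12, 63, 6, 3, 1] cursor@3
After 8 (insert_before(16)): list=[12, 63, 6, 16, 3, 1] cursor@3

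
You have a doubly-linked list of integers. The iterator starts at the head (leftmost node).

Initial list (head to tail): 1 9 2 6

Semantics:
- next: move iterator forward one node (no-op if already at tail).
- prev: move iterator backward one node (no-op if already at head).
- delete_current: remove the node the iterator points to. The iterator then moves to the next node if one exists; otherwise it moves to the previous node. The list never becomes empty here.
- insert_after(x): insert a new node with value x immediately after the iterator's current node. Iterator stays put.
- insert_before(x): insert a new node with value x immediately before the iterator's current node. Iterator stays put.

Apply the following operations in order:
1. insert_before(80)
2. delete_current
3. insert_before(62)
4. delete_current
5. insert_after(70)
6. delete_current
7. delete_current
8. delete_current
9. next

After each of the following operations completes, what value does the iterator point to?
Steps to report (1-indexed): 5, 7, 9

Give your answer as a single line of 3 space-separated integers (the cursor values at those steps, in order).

After 1 (insert_before(80)): list=[80, 1, 9, 2, 6] cursor@1
After 2 (delete_current): list=[80, 9, 2, 6] cursor@9
After 3 (insert_before(62)): list=[80, 62, 9, 2, 6] cursor@9
After 4 (delete_current): list=[80, 62, 2, 6] cursor@2
After 5 (insert_after(70)): list=[80, 62, 2, 70, 6] cursor@2
After 6 (delete_current): list=[80, 62, 70, 6] cursor@70
After 7 (delete_current): list=[80, 62, 6] cursor@6
After 8 (delete_current): list=[80, 62] cursor@62
After 9 (next): list=[80, 62] cursor@62

Answer: 2 6 62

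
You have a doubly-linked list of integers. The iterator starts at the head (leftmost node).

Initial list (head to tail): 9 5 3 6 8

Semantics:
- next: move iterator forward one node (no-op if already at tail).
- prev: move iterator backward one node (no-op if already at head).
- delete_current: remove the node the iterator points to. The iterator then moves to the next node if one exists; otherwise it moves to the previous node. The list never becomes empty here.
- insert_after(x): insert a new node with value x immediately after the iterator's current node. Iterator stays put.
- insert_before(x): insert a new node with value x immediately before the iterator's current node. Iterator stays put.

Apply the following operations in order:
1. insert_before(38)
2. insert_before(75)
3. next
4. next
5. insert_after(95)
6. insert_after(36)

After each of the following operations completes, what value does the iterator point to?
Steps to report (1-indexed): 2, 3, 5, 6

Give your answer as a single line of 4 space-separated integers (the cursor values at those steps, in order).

After 1 (insert_before(38)): list=[38, 9, 5, 3, 6, 8] cursor@9
After 2 (insert_before(75)): list=[38, 75, 9, 5, 3, 6, 8] cursor@9
After 3 (next): list=[38, 75, 9, 5, 3, 6, 8] cursor@5
After 4 (next): list=[38, 75, 9, 5, 3, 6, 8] cursor@3
After 5 (insert_after(95)): list=[38, 75, 9, 5, 3, 95, 6, 8] cursor@3
After 6 (insert_after(36)): list=[38, 75, 9, 5, 3, 36, 95, 6, 8] cursor@3

Answer: 9 5 3 3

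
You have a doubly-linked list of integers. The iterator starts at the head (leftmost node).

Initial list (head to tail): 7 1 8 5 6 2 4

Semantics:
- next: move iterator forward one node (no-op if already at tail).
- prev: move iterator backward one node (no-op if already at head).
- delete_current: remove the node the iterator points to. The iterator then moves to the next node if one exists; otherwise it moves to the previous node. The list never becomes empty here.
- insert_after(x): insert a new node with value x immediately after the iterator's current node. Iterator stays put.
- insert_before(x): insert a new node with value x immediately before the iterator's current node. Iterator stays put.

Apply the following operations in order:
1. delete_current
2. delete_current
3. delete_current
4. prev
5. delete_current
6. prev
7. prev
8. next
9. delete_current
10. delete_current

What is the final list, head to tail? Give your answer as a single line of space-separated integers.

Answer: 6

Derivation:
After 1 (delete_current): list=[1, 8, 5, 6, 2, 4] cursor@1
After 2 (delete_current): list=[8, 5, 6, 2, 4] cursor@8
After 3 (delete_current): list=[5, 6, 2, 4] cursor@5
After 4 (prev): list=[5, 6, 2, 4] cursor@5
After 5 (delete_current): list=[6, 2, 4] cursor@6
After 6 (prev): list=[6, 2, 4] cursor@6
After 7 (prev): list=[6, 2, 4] cursor@6
After 8 (next): list=[6, 2, 4] cursor@2
After 9 (delete_current): list=[6, 4] cursor@4
After 10 (delete_current): list=[6] cursor@6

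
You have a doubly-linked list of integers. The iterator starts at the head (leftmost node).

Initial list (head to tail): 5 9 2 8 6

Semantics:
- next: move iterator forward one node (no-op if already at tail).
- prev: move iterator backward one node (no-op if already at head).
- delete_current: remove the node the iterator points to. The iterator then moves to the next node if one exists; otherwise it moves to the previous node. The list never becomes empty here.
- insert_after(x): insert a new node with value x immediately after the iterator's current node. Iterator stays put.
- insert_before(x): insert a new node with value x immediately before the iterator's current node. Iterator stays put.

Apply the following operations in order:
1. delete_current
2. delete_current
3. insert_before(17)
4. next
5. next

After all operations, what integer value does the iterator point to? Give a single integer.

Answer: 6

Derivation:
After 1 (delete_current): list=[9, 2, 8, 6] cursor@9
After 2 (delete_current): list=[2, 8, 6] cursor@2
After 3 (insert_before(17)): list=[17, 2, 8, 6] cursor@2
After 4 (next): list=[17, 2, 8, 6] cursor@8
After 5 (next): list=[17, 2, 8, 6] cursor@6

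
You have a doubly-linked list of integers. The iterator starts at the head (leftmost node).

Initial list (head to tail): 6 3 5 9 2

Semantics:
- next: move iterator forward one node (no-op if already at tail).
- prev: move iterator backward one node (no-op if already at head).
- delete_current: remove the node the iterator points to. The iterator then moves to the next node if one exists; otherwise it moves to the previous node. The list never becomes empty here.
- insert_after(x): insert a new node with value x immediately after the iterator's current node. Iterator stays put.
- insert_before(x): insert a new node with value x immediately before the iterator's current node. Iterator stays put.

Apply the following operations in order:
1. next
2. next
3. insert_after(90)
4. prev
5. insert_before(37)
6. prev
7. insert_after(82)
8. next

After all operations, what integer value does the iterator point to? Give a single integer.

After 1 (next): list=[6, 3, 5, 9, 2] cursor@3
After 2 (next): list=[6, 3, 5, 9, 2] cursor@5
After 3 (insert_after(90)): list=[6, 3, 5, 90, 9, 2] cursor@5
After 4 (prev): list=[6, 3, 5, 90, 9, 2] cursor@3
After 5 (insert_before(37)): list=[6, 37, 3, 5, 90, 9, 2] cursor@3
After 6 (prev): list=[6, 37, 3, 5, 90, 9, 2] cursor@37
After 7 (insert_after(82)): list=[6, 37, 82, 3, 5, 90, 9, 2] cursor@37
After 8 (next): list=[6, 37, 82, 3, 5, 90, 9, 2] cursor@82

Answer: 82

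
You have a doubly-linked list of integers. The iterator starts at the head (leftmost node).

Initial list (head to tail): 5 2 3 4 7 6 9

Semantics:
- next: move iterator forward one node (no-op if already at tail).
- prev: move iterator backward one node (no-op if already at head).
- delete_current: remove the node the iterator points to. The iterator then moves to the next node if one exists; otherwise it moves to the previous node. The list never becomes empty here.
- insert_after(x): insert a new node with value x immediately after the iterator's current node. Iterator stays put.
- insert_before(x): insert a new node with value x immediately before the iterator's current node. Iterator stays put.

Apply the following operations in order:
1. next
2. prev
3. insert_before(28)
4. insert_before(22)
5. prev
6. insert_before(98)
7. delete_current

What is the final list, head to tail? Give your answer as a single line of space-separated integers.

Answer: 28 98 5 2 3 4 7 6 9

Derivation:
After 1 (next): list=[5, 2, 3, 4, 7, 6, 9] cursor@2
After 2 (prev): list=[5, 2, 3, 4, 7, 6, 9] cursor@5
After 3 (insert_before(28)): list=[28, 5, 2, 3, 4, 7, 6, 9] cursor@5
After 4 (insert_before(22)): list=[28, 22, 5, 2, 3, 4, 7, 6, 9] cursor@5
After 5 (prev): list=[28, 22, 5, 2, 3, 4, 7, 6, 9] cursor@22
After 6 (insert_before(98)): list=[28, 98, 22, 5, 2, 3, 4, 7, 6, 9] cursor@22
After 7 (delete_current): list=[28, 98, 5, 2, 3, 4, 7, 6, 9] cursor@5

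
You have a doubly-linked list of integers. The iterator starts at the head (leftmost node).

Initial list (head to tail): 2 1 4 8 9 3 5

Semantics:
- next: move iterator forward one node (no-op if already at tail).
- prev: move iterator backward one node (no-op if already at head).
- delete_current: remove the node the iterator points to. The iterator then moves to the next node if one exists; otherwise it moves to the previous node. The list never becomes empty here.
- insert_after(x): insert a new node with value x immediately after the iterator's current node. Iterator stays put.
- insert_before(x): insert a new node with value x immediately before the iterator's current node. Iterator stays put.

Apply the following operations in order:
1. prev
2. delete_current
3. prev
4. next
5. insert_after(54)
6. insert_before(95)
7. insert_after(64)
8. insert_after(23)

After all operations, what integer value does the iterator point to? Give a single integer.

Answer: 4

Derivation:
After 1 (prev): list=[2, 1, 4, 8, 9, 3, 5] cursor@2
After 2 (delete_current): list=[1, 4, 8, 9, 3, 5] cursor@1
After 3 (prev): list=[1, 4, 8, 9, 3, 5] cursor@1
After 4 (next): list=[1, 4, 8, 9, 3, 5] cursor@4
After 5 (insert_after(54)): list=[1, 4, 54, 8, 9, 3, 5] cursor@4
After 6 (insert_before(95)): list=[1, 95, 4, 54, 8, 9, 3, 5] cursor@4
After 7 (insert_after(64)): list=[1, 95, 4, 64, 54, 8, 9, 3, 5] cursor@4
After 8 (insert_after(23)): list=[1, 95, 4, 23, 64, 54, 8, 9, 3, 5] cursor@4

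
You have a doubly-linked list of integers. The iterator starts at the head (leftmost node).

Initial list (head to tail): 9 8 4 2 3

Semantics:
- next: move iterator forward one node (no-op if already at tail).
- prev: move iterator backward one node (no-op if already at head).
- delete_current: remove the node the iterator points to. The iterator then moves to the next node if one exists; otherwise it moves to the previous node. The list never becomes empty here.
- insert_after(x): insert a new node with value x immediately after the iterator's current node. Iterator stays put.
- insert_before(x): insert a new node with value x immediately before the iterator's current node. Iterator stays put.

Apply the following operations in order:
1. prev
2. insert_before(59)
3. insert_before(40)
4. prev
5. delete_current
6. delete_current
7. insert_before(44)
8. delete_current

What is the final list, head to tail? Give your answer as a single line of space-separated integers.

After 1 (prev): list=[9, 8, 4, 2, 3] cursor@9
After 2 (insert_before(59)): list=[59, 9, 8, 4, 2, 3] cursor@9
After 3 (insert_before(40)): list=[59, 40, 9, 8, 4, 2, 3] cursor@9
After 4 (prev): list=[59, 40, 9, 8, 4, 2, 3] cursor@40
After 5 (delete_current): list=[59, 9, 8, 4, 2, 3] cursor@9
After 6 (delete_current): list=[59, 8, 4, 2, 3] cursor@8
After 7 (insert_before(44)): list=[59, 44, 8, 4, 2, 3] cursor@8
After 8 (delete_current): list=[59, 44, 4, 2, 3] cursor@4

Answer: 59 44 4 2 3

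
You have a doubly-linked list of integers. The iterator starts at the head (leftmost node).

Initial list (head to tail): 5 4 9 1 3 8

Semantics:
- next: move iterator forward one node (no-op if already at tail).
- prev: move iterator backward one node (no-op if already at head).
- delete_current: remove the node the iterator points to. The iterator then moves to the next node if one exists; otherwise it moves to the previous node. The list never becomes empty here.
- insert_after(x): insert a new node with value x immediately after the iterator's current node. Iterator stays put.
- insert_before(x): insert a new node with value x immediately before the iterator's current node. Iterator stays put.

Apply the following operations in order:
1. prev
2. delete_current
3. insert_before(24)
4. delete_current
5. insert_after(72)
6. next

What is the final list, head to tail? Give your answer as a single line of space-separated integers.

Answer: 24 9 72 1 3 8

Derivation:
After 1 (prev): list=[5, 4, 9, 1, 3, 8] cursor@5
After 2 (delete_current): list=[4, 9, 1, 3, 8] cursor@4
After 3 (insert_before(24)): list=[24, 4, 9, 1, 3, 8] cursor@4
After 4 (delete_current): list=[24, 9, 1, 3, 8] cursor@9
After 5 (insert_after(72)): list=[24, 9, 72, 1, 3, 8] cursor@9
After 6 (next): list=[24, 9, 72, 1, 3, 8] cursor@72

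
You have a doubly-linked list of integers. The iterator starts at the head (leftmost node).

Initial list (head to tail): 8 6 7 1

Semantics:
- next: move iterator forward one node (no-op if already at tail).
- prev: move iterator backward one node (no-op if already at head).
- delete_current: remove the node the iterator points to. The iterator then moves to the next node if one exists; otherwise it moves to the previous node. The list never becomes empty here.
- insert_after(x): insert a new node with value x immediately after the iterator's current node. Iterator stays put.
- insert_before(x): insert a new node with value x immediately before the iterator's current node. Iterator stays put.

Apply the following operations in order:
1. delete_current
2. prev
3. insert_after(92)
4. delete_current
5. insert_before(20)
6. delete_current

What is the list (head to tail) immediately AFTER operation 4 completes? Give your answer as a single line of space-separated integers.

Answer: 92 7 1

Derivation:
After 1 (delete_current): list=[6, 7, 1] cursor@6
After 2 (prev): list=[6, 7, 1] cursor@6
After 3 (insert_after(92)): list=[6, 92, 7, 1] cursor@6
After 4 (delete_current): list=[92, 7, 1] cursor@92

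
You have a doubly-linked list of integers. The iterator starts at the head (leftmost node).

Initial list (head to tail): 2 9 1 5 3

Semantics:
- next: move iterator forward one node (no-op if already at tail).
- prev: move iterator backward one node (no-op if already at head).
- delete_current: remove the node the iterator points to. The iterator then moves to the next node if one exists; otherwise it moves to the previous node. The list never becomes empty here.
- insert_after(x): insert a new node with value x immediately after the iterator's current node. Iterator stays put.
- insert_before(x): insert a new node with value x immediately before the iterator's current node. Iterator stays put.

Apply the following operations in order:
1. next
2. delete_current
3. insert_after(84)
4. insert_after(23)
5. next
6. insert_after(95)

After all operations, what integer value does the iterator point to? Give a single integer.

After 1 (next): list=[2, 9, 1, 5, 3] cursor@9
After 2 (delete_current): list=[2, 1, 5, 3] cursor@1
After 3 (insert_after(84)): list=[2, 1, 84, 5, 3] cursor@1
After 4 (insert_after(23)): list=[2, 1, 23, 84, 5, 3] cursor@1
After 5 (next): list=[2, 1, 23, 84, 5, 3] cursor@23
After 6 (insert_after(95)): list=[2, 1, 23, 95, 84, 5, 3] cursor@23

Answer: 23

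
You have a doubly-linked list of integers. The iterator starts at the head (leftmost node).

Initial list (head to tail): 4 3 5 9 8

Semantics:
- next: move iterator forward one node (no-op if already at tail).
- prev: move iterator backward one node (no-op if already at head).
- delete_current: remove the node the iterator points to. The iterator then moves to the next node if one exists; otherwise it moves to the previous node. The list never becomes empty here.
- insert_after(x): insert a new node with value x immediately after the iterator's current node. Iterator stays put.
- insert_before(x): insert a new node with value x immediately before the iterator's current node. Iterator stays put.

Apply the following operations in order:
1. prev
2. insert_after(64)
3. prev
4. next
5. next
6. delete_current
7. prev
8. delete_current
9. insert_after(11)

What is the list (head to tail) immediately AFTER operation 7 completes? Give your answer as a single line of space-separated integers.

Answer: 4 64 5 9 8

Derivation:
After 1 (prev): list=[4, 3, 5, 9, 8] cursor@4
After 2 (insert_after(64)): list=[4, 64, 3, 5, 9, 8] cursor@4
After 3 (prev): list=[4, 64, 3, 5, 9, 8] cursor@4
After 4 (next): list=[4, 64, 3, 5, 9, 8] cursor@64
After 5 (next): list=[4, 64, 3, 5, 9, 8] cursor@3
After 6 (delete_current): list=[4, 64, 5, 9, 8] cursor@5
After 7 (prev): list=[4, 64, 5, 9, 8] cursor@64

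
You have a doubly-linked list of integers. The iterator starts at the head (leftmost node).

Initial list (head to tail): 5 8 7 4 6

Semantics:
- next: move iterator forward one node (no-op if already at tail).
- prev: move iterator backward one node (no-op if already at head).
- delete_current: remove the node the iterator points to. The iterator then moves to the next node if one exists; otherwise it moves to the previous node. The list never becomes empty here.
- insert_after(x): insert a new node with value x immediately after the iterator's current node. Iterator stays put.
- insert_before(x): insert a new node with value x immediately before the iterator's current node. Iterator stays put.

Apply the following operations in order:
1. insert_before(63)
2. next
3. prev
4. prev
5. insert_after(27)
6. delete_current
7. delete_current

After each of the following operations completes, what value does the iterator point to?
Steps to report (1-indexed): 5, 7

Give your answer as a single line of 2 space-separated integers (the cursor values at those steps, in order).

Answer: 63 5

Derivation:
After 1 (insert_before(63)): list=[63, 5, 8, 7, 4, 6] cursor@5
After 2 (next): list=[63, 5, 8, 7, 4, 6] cursor@8
After 3 (prev): list=[63, 5, 8, 7, 4, 6] cursor@5
After 4 (prev): list=[63, 5, 8, 7, 4, 6] cursor@63
After 5 (insert_after(27)): list=[63, 27, 5, 8, 7, 4, 6] cursor@63
After 6 (delete_current): list=[27, 5, 8, 7, 4, 6] cursor@27
After 7 (delete_current): list=[5, 8, 7, 4, 6] cursor@5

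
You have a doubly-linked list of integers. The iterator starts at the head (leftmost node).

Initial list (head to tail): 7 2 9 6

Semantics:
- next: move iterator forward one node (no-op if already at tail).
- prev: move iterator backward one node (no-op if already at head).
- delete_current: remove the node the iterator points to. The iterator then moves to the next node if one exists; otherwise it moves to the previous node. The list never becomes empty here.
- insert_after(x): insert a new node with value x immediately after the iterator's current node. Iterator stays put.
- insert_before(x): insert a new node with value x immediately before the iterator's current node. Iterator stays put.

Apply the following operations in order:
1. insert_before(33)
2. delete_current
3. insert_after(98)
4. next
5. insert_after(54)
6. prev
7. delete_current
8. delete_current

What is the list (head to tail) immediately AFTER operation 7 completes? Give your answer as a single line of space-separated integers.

After 1 (insert_before(33)): list=[33, 7, 2, 9, 6] cursor@7
After 2 (delete_current): list=[33, 2, 9, 6] cursor@2
After 3 (insert_after(98)): list=[33, 2, 98, 9, 6] cursor@2
After 4 (next): list=[33, 2, 98, 9, 6] cursor@98
After 5 (insert_after(54)): list=[33, 2, 98, 54, 9, 6] cursor@98
After 6 (prev): list=[33, 2, 98, 54, 9, 6] cursor@2
After 7 (delete_current): list=[33, 98, 54, 9, 6] cursor@98

Answer: 33 98 54 9 6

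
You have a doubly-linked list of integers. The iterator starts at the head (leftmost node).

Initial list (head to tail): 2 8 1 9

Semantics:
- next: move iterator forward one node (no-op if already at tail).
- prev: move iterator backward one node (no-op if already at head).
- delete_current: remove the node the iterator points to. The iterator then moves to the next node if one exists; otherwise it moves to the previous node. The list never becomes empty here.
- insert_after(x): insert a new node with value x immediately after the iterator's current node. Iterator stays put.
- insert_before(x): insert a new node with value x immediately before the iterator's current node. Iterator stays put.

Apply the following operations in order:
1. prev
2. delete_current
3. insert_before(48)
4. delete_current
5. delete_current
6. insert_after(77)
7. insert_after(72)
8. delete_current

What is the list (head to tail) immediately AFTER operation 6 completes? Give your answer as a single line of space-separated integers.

Answer: 48 9 77

Derivation:
After 1 (prev): list=[2, 8, 1, 9] cursor@2
After 2 (delete_current): list=[8, 1, 9] cursor@8
After 3 (insert_before(48)): list=[48, 8, 1, 9] cursor@8
After 4 (delete_current): list=[48, 1, 9] cursor@1
After 5 (delete_current): list=[48, 9] cursor@9
After 6 (insert_after(77)): list=[48, 9, 77] cursor@9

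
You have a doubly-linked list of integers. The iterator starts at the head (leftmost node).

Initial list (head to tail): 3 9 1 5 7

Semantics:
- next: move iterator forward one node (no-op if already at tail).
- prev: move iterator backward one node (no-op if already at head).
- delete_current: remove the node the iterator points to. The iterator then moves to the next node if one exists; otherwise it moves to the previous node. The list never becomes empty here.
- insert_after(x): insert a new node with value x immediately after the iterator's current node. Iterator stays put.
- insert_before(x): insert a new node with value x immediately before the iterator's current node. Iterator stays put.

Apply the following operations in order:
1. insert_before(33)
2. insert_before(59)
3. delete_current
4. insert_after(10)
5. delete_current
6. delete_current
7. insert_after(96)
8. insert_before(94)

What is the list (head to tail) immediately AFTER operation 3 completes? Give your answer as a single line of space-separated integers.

After 1 (insert_before(33)): list=[33, 3, 9, 1, 5, 7] cursor@3
After 2 (insert_before(59)): list=[33, 59, 3, 9, 1, 5, 7] cursor@3
After 3 (delete_current): list=[33, 59, 9, 1, 5, 7] cursor@9

Answer: 33 59 9 1 5 7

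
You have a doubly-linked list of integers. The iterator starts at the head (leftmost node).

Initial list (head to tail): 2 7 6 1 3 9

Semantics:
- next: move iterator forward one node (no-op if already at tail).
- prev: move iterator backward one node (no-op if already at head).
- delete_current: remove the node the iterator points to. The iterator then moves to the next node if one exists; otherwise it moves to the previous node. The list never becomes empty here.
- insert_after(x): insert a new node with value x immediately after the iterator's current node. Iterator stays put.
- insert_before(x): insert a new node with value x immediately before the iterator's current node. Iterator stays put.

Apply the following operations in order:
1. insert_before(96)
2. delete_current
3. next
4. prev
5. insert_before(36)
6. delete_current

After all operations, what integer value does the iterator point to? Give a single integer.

Answer: 6

Derivation:
After 1 (insert_before(96)): list=[96, 2, 7, 6, 1, 3, 9] cursor@2
After 2 (delete_current): list=[96, 7, 6, 1, 3, 9] cursor@7
After 3 (next): list=[96, 7, 6, 1, 3, 9] cursor@6
After 4 (prev): list=[96, 7, 6, 1, 3, 9] cursor@7
After 5 (insert_before(36)): list=[96, 36, 7, 6, 1, 3, 9] cursor@7
After 6 (delete_current): list=[96, 36, 6, 1, 3, 9] cursor@6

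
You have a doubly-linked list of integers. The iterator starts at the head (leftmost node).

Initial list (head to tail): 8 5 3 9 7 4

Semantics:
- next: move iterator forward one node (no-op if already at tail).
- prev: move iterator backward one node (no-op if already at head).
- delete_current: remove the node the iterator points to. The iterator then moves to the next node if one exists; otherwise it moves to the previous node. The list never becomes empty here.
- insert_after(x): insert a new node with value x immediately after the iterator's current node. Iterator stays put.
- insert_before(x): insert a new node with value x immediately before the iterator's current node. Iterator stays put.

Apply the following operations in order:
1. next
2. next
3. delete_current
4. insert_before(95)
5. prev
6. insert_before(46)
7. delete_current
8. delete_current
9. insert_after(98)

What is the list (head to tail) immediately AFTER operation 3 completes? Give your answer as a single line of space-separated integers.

After 1 (next): list=[8, 5, 3, 9, 7, 4] cursor@5
After 2 (next): list=[8, 5, 3, 9, 7, 4] cursor@3
After 3 (delete_current): list=[8, 5, 9, 7, 4] cursor@9

Answer: 8 5 9 7 4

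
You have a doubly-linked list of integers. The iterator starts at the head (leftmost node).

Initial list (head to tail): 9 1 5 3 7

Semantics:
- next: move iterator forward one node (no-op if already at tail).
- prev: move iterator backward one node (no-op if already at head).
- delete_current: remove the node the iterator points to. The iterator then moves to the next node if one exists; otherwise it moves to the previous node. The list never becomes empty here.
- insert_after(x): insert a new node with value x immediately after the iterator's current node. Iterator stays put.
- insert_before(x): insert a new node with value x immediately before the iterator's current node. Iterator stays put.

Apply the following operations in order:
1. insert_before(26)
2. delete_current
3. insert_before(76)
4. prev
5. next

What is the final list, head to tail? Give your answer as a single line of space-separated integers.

After 1 (insert_before(26)): list=[26, 9, 1, 5, 3, 7] cursor@9
After 2 (delete_current): list=[26, 1, 5, 3, 7] cursor@1
After 3 (insert_before(76)): list=[26, 76, 1, 5, 3, 7] cursor@1
After 4 (prev): list=[26, 76, 1, 5, 3, 7] cursor@76
After 5 (next): list=[26, 76, 1, 5, 3, 7] cursor@1

Answer: 26 76 1 5 3 7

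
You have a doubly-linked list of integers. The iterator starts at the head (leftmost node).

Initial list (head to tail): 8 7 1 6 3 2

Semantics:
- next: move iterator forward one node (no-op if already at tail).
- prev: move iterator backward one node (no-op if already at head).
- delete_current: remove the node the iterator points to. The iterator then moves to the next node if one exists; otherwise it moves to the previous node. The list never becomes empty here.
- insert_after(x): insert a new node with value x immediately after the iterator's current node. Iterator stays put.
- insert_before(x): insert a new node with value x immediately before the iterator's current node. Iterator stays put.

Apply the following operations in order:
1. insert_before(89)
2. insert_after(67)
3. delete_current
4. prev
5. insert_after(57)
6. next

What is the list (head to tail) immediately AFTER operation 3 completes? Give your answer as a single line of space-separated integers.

Answer: 89 67 7 1 6 3 2

Derivation:
After 1 (insert_before(89)): list=[89, 8, 7, 1, 6, 3, 2] cursor@8
After 2 (insert_after(67)): list=[89, 8, 67, 7, 1, 6, 3, 2] cursor@8
After 3 (delete_current): list=[89, 67, 7, 1, 6, 3, 2] cursor@67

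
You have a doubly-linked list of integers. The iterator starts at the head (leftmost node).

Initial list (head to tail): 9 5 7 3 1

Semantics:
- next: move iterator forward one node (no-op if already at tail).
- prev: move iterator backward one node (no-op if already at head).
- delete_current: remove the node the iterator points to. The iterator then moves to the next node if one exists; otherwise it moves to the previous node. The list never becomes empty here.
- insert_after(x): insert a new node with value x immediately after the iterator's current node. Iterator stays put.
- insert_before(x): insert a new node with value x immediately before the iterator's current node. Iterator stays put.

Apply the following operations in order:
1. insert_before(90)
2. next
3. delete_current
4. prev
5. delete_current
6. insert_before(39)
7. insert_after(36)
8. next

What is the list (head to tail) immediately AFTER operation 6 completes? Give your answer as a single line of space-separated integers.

After 1 (insert_before(90)): list=[90, 9, 5, 7, 3, 1] cursor@9
After 2 (next): list=[90, 9, 5, 7, 3, 1] cursor@5
After 3 (delete_current): list=[90, 9, 7, 3, 1] cursor@7
After 4 (prev): list=[90, 9, 7, 3, 1] cursor@9
After 5 (delete_current): list=[90, 7, 3, 1] cursor@7
After 6 (insert_before(39)): list=[90, 39, 7, 3, 1] cursor@7

Answer: 90 39 7 3 1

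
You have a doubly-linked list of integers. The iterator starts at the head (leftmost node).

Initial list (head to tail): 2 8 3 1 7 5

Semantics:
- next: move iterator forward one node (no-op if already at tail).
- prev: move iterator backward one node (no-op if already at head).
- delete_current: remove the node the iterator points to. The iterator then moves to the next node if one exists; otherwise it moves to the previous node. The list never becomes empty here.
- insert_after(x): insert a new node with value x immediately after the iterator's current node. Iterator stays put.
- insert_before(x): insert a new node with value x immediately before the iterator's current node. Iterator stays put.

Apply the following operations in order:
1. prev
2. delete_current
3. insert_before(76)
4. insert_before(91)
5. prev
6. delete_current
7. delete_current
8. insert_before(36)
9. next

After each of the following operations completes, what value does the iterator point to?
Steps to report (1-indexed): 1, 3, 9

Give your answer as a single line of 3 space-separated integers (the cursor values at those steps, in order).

Answer: 2 8 1

Derivation:
After 1 (prev): list=[2, 8, 3, 1, 7, 5] cursor@2
After 2 (delete_current): list=[8, 3, 1, 7, 5] cursor@8
After 3 (insert_before(76)): list=[76, 8, 3, 1, 7, 5] cursor@8
After 4 (insert_before(91)): list=[76, 91, 8, 3, 1, 7, 5] cursor@8
After 5 (prev): list=[76, 91, 8, 3, 1, 7, 5] cursor@91
After 6 (delete_current): list=[76, 8, 3, 1, 7, 5] cursor@8
After 7 (delete_current): list=[76, 3, 1, 7, 5] cursor@3
After 8 (insert_before(36)): list=[76, 36, 3, 1, 7, 5] cursor@3
After 9 (next): list=[76, 36, 3, 1, 7, 5] cursor@1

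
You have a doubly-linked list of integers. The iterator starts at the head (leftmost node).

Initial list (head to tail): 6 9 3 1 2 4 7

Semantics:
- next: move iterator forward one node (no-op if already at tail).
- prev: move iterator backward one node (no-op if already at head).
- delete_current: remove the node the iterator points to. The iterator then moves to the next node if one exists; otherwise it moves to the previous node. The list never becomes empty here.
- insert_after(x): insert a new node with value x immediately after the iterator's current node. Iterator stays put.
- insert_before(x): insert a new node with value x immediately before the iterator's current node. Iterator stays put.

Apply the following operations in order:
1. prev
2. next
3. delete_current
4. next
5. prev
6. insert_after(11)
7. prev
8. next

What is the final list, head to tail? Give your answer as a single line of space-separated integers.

Answer: 6 3 11 1 2 4 7

Derivation:
After 1 (prev): list=[6, 9, 3, 1, 2, 4, 7] cursor@6
After 2 (next): list=[6, 9, 3, 1, 2, 4, 7] cursor@9
After 3 (delete_current): list=[6, 3, 1, 2, 4, 7] cursor@3
After 4 (next): list=[6, 3, 1, 2, 4, 7] cursor@1
After 5 (prev): list=[6, 3, 1, 2, 4, 7] cursor@3
After 6 (insert_after(11)): list=[6, 3, 11, 1, 2, 4, 7] cursor@3
After 7 (prev): list=[6, 3, 11, 1, 2, 4, 7] cursor@6
After 8 (next): list=[6, 3, 11, 1, 2, 4, 7] cursor@3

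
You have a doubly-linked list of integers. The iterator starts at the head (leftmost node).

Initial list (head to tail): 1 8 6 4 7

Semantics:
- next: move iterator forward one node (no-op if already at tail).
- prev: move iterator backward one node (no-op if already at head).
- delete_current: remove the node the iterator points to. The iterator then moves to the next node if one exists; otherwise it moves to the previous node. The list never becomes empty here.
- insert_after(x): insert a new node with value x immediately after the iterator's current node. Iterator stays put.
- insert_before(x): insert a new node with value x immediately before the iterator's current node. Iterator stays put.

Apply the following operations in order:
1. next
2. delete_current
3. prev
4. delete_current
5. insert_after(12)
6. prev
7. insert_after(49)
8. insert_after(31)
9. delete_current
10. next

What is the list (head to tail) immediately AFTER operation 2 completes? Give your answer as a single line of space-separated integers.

Answer: 1 6 4 7

Derivation:
After 1 (next): list=[1, 8, 6, 4, 7] cursor@8
After 2 (delete_current): list=[1, 6, 4, 7] cursor@6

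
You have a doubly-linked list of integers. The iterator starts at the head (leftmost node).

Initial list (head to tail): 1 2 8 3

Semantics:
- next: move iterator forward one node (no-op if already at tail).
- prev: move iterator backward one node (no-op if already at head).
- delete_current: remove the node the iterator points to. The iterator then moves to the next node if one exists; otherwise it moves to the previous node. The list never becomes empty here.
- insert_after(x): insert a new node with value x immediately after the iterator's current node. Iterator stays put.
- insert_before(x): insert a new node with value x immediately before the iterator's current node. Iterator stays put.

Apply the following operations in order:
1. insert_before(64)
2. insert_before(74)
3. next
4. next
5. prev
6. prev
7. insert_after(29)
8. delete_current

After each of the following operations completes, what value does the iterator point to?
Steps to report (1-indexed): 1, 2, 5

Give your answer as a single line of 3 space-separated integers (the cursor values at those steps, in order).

Answer: 1 1 2

Derivation:
After 1 (insert_before(64)): list=[64, 1, 2, 8, 3] cursor@1
After 2 (insert_before(74)): list=[64, 74, 1, 2, 8, 3] cursor@1
After 3 (next): list=[64, 74, 1, 2, 8, 3] cursor@2
After 4 (next): list=[64, 74, 1, 2, 8, 3] cursor@8
After 5 (prev): list=[64, 74, 1, 2, 8, 3] cursor@2
After 6 (prev): list=[64, 74, 1, 2, 8, 3] cursor@1
After 7 (insert_after(29)): list=[64, 74, 1, 29, 2, 8, 3] cursor@1
After 8 (delete_current): list=[64, 74, 29, 2, 8, 3] cursor@29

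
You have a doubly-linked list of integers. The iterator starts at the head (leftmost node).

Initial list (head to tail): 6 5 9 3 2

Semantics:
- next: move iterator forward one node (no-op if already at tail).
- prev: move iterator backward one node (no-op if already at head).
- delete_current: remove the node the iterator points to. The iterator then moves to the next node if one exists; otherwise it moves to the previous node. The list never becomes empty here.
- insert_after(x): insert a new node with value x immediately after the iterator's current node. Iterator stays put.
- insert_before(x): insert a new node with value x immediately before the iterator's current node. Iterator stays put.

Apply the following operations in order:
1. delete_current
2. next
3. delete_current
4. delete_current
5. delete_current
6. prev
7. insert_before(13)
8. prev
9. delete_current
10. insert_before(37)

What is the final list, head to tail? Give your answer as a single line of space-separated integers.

Answer: 37 5

Derivation:
After 1 (delete_current): list=[5, 9, 3, 2] cursor@5
After 2 (next): list=[5, 9, 3, 2] cursor@9
After 3 (delete_current): list=[5, 3, 2] cursor@3
After 4 (delete_current): list=[5, 2] cursor@2
After 5 (delete_current): list=[5] cursor@5
After 6 (prev): list=[5] cursor@5
After 7 (insert_before(13)): list=[13, 5] cursor@5
After 8 (prev): list=[13, 5] cursor@13
After 9 (delete_current): list=[5] cursor@5
After 10 (insert_before(37)): list=[37, 5] cursor@5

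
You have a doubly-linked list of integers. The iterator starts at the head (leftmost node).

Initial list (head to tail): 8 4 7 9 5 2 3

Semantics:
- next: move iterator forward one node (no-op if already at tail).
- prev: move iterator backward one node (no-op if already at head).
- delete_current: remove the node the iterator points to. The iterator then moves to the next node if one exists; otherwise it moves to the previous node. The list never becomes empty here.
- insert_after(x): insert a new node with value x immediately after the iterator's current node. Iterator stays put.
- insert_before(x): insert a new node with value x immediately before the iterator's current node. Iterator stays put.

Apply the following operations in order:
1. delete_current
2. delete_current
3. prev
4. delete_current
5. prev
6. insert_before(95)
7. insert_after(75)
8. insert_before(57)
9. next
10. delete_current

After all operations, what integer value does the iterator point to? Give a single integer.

Answer: 5

Derivation:
After 1 (delete_current): list=[4, 7, 9, 5, 2, 3] cursor@4
After 2 (delete_current): list=[7, 9, 5, 2, 3] cursor@7
After 3 (prev): list=[7, 9, 5, 2, 3] cursor@7
After 4 (delete_current): list=[9, 5, 2, 3] cursor@9
After 5 (prev): list=[9, 5, 2, 3] cursor@9
After 6 (insert_before(95)): list=[95, 9, 5, 2, 3] cursor@9
After 7 (insert_after(75)): list=[95, 9, 75, 5, 2, 3] cursor@9
After 8 (insert_before(57)): list=[95, 57, 9, 75, 5, 2, 3] cursor@9
After 9 (next): list=[95, 57, 9, 75, 5, 2, 3] cursor@75
After 10 (delete_current): list=[95, 57, 9, 5, 2, 3] cursor@5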